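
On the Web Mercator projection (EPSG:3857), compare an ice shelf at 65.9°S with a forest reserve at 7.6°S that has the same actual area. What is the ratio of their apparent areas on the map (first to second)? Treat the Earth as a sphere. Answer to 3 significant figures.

Mercator is conformal with k = sec φ, so areal scale = k² = sec²φ.
At 65.9°: sec²(65.9°) = 1/0.4083² = 5.998.
At 7.6°: sec²(7.6°) = 1/0.9912² = 1.018.
Ratio = 5.998/1.018 = cos²(7.6°)/cos²(65.9°) ≈ 5.89.

5.89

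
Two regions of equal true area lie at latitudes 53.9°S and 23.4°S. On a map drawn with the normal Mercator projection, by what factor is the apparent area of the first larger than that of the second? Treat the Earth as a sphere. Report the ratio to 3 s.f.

On Mercator, area is exaggerated by sec²φ = 1/cos²φ.
At 53.9°: sec²(53.9°) = 1/0.5892² = 2.881.
At 23.4°: sec²(23.4°) = 1/0.9178² = 1.187.
Ratio = 2.881/1.187 = cos²(23.4°)/cos²(53.9°) ≈ 2.43.

2.43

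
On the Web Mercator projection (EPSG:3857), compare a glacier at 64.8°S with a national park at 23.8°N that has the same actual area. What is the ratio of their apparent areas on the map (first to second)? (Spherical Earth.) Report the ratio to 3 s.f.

4.62

Mercator is conformal with k = sec φ, so areal scale = k² = sec²φ.
At 64.8°: sec²(64.8°) = 1/0.4258² = 5.516.
At 23.8°: sec²(23.8°) = 1/0.9150² = 1.195.
Ratio = 5.516/1.195 = cos²(23.8°)/cos²(64.8°) ≈ 4.62.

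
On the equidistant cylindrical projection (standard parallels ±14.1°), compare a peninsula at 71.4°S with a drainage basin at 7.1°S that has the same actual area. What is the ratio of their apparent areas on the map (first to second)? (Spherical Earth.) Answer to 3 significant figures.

3.11

In the equirectangular projection with standard parallel φ₀ = 14.1° (x = Rλ cos φ₀, y = Rφ), meridians are true-scale (h = 1) and the parallel scale is k = cos φ₀ / cos φ.
Areal scale at 71.4°: h·k = 1.000 × 3.041 = 3.041.
Areal scale at 7.1°: h·k = 1.000 × 0.9774 = 0.9774.
Ratio = 3.041/0.9774 ≈ 3.11.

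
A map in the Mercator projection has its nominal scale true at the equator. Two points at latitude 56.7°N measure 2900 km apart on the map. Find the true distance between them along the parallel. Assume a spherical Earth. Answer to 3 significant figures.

Mercator is conformal, so the point scale is isotropic: h = k = sec φ = 1/cos φ.
Along the parallel at 56.7°, map distances are exaggerated by k = sec 56.7° = 1.821.
True distance = 2900 / 1.821 = 2900 × cos 56.7° ≈ 1590 km.

1590 km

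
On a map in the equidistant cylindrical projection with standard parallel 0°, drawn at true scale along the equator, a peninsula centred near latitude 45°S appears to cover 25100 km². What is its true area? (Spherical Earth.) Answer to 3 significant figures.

17700 km²

For the equirectangular projection with φ₀ = 0 (plate carrée), h = 1 along meridians and k = sec φ along parallels.
Areal scale = h·k = 1 × sec φ; at 45°, h = 1.000, k = 1.414, so h·k = 1.414.
True area = apparent / (areal scale) = 25100 / 1.414 ≈ 17700 km².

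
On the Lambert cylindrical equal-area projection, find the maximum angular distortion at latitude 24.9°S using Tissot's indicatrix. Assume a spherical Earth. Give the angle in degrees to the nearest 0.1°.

The Lambert cylindrical equal-area projection is the cylindrical equal-area projection with its standard parallel at the equator (φ₀ = 0). A cylindrical equal-area projection with standard parallel φ₀ has meridian scale h = cos φ / cos φ₀ and parallel scale k = cos φ₀ / cos φ (so areas are preserved, h·k = 1).
At 24.9°: h = 0.9070, k = 1.102; principal scales a = 1.102, b = 0.9070.
sin(ω/2) = (a − b)/(a + b) = 0.1954/2.010 = 0.09726, so ω = 2 arcsin(0.09726) ≈ 11.2°.

11.2°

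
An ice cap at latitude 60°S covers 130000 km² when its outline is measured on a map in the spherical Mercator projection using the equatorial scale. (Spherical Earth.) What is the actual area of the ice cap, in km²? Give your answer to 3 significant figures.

32500 km²

For Mercator, h = k = sec φ (a conformal cylindrical projection has a single point scale, 1/cos φ).
Areal scale = k² = sec²φ = 1/cos²(60°) = 1/0.5000² = 4.000.
True area = apparent / (areal scale) = 130000 / 4.000 ≈ 32500 km².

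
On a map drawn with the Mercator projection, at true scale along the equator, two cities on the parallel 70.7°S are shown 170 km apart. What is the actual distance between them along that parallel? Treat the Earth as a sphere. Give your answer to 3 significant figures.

The Mercator projection is conformal; its linear scale factor is the same in every direction and equals sec φ = 1/cos φ.
Along the parallel at 70.7°, map distances are exaggerated by k = sec 70.7° = 3.026.
True distance = 170 / 3.026 = 170 × cos 70.7° ≈ 56.2 km.

56.2 km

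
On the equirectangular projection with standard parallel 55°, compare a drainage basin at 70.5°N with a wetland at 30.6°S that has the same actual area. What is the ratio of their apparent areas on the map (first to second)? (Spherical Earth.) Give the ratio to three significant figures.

2.58

The equidistant cylindrical projection with φ₀ = 55° has h = 1 (meridians true) and k = cos φ₀ / cos φ along parallels.
Areal scale at 70.5°: h·k = 1.000 × 1.718 = 1.718.
Areal scale at 30.6°: h·k = 1.000 × 0.6664 = 0.6664.
Ratio = 1.718/0.6664 ≈ 2.58.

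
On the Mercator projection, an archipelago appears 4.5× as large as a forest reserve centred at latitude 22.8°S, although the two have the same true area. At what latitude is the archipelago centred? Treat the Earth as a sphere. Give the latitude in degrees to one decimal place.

Mercator areal scale is sec²φ, so apparent-area ratio = sec²φ₁ / sec²φ₂ = cos²φ₂ / cos²φ₁.
cos²φ₂ / cos²φ₁ = 4.5  ⇒  cos φ₁ = cos 22.8° / √4.5 = 0.9219/2.121 = 0.4346.
φ₁ = arccos(0.4346) ≈ 64.2°.

64.2°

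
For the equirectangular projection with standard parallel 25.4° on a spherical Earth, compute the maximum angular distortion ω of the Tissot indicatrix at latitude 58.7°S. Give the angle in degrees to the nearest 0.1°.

With standard parallel φ₀ = 25.4°, the equirectangular projection gives x = Rλ cos φ₀, y = Rφ, so h = 1 and k = cos 25.4° / cos φ.
At 58.7°: h = 1.000, k = 1.739; principal scales a = 1.739, b = 1.000.
sin(ω/2) = (a − b)/(a + b) = 0.7388/2.739 = 0.2698, so ω = 2 arcsin(0.2698) ≈ 31.3°.

31.3°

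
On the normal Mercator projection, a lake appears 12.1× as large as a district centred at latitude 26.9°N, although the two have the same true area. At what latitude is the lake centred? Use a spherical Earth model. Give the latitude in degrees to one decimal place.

75.1°

For equal true areas on Mercator, apparent areas scale as sec²φ, so the ratio is cos²φ₂ / cos²φ₁.
cos²φ₂ / cos²φ₁ = 12.1  ⇒  cos φ₁ = cos 26.9° / √12.1 = 0.8918/3.479 = 0.2564.
φ₁ = arccos(0.2564) ≈ 75.1°.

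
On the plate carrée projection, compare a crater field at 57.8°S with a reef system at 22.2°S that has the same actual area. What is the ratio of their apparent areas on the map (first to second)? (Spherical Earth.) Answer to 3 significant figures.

Plate carrée maps x = Rλ, y = Rφ. The meridian scale is h = 1 and the parallel scale is k = 1/cos φ = sec φ.
Areal scale at 57.8°: h·k = 1.000 × 1.877 = 1.877.
Areal scale at 22.2°: h·k = 1.000 × 1.080 = 1.080.
Ratio = 1.877/1.080 ≈ 1.74.

1.74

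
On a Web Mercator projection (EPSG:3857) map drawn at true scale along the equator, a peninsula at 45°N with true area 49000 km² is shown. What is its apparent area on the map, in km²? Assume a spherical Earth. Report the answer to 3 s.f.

98000 km²

For Mercator, h = k = sec φ (a conformal cylindrical projection has a single point scale, 1/cos φ).
Areal scale = k² = sec²φ = 1/cos²(45°) = 1/0.7071² = 2.000.
Apparent area = 49000 × 2.000 ≈ 98000 km².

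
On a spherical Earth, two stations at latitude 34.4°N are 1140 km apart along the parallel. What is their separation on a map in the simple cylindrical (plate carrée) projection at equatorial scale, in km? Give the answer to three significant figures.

1380 km

In the plate carrée (x = Rλ, y = Rφ), meridians are true-scale (h = 1) and parallels are stretched by k = sec φ.
Along the parallel, k = sec 34.4° = 1/0.8251 = 1.212.
Map distance = 1140 × 1.212 ≈ 1380 km.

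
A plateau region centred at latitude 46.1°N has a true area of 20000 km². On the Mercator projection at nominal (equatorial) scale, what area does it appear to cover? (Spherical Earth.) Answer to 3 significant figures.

The Mercator projection is conformal; its linear scale factor is the same in every direction and equals sec φ = 1/cos φ.
Areal scale = k² = sec²φ = 1/cos²(46.1°) = 1/0.6934² = 2.080.
Apparent area = 20000 × 2.080 ≈ 41600 km².

41600 km²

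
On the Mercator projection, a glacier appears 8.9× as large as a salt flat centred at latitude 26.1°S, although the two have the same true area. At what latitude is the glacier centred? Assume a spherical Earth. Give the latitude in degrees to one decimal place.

72.5°

Mercator areal scale is sec²φ, so apparent-area ratio = sec²φ₁ / sec²φ₂ = cos²φ₂ / cos²φ₁.
cos²φ₂ / cos²φ₁ = 8.9  ⇒  cos φ₁ = cos 26.1° / √8.9 = 0.8980/2.983 = 0.3010.
φ₁ = arccos(0.3010) ≈ 72.5°.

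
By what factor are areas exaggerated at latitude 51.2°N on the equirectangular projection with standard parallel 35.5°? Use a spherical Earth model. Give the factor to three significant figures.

1.30

With standard parallel φ₀ = 35.5°, the equirectangular projection gives x = Rλ cos φ₀, y = Rφ, so h = 1 and k = cos 35.5° / cos φ.
Areal scale = h·k = 1 × cos φ₀ / cos φ; at 51.2°, h = 1.000, k = 1.299, so h·k = 1.299.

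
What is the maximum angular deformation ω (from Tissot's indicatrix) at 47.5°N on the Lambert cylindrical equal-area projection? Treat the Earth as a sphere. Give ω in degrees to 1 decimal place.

The Lambert cylindrical equal-area projection is the cylindrical equal-area projection with its standard parallel at the equator (φ₀ = 0). A cylindrical equal-area projection with standard parallel φ₀ has meridian scale h = cos φ / cos φ₀ and parallel scale k = cos φ₀ / cos φ (so areas are preserved, h·k = 1).
At 47.5°: h = 0.6756, k = 1.480; principal scales a = 1.480, b = 0.6756.
sin(ω/2) = (a − b)/(a + b) = 0.8046/2.156 = 0.3732, so ω = 2 arcsin(0.3732) ≈ 43.8°.

43.8°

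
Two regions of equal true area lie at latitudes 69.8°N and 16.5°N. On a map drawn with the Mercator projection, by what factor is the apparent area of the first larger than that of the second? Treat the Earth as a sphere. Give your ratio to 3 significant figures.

Mercator areal scale is sec²φ.
At 69.8°: sec²(69.8°) = 1/0.3453² = 8.387.
At 16.5°: sec²(16.5°) = 1/0.9588² = 1.088.
Ratio = 8.387/1.088 = cos²(16.5°)/cos²(69.8°) ≈ 7.71.

7.71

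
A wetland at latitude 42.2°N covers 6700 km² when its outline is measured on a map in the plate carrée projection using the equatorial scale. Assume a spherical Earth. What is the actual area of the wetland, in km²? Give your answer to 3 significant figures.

4960 km²

Plate carrée maps x = Rλ, y = Rφ. The meridian scale is h = 1 and the parallel scale is k = 1/cos φ = sec φ.
Areal scale = h·k = 1 × sec φ; at 42.2°, h = 1.000, k = 1.350, so h·k = 1.350.
True area = apparent / (areal scale) = 6700 / 1.350 ≈ 4960 km².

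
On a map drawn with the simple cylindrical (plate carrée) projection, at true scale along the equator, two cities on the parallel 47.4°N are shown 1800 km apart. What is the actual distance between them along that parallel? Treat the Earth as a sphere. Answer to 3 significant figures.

For the equirectangular projection with φ₀ = 0 (plate carrée), h = 1 along meridians and k = sec φ along parallels.
Along the parallel at 47.4°, map distances are exaggerated by k = sec 47.4° = 1.477.
True distance = 1800 / 1.477 = 1800 × cos 47.4° ≈ 1220 km.

1220 km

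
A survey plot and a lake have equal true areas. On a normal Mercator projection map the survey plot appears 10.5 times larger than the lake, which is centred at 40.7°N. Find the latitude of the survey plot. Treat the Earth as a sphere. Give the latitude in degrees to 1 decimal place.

On Mercator, (apparent₁)/(apparent₂) = sec²φ₁ / sec²φ₂ when true areas are equal.
cos²φ₂ / cos²φ₁ = 10.5  ⇒  cos φ₁ = cos 40.7° / √10.5 = 0.7581/3.240 = 0.2340.
φ₁ = arccos(0.2340) ≈ 76.5°.

76.5°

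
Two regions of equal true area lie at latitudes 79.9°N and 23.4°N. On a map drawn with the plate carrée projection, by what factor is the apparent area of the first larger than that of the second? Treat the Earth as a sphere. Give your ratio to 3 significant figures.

Plate carrée maps x = Rλ, y = Rφ. The meridian scale is h = 1 and the parallel scale is k = 1/cos φ = sec φ.
Areal scale at 79.9°: h·k = 1.000 × 5.702 = 5.702.
Areal scale at 23.4°: h·k = 1.000 × 1.090 = 1.090.
Ratio = 5.702/1.090 ≈ 5.23.

5.23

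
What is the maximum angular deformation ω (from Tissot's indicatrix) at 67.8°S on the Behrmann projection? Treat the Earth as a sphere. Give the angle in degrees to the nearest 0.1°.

85.7°

The Behrmann projection is cylindrical equal-area with φ₀ = 30°. For cylindrical equal-area with standard parallel φ₀, h = cos φ / cos φ₀ and k = cos φ₀ / cos φ, so h·k = 1.
At 67.8°: h = 0.4363, k = 2.292; principal scales a = 2.292, b = 0.4363.
sin(ω/2) = (a − b)/(a + b) = 1.856/2.728 = 0.6802, so ω = 2 arcsin(0.6802) ≈ 85.7°.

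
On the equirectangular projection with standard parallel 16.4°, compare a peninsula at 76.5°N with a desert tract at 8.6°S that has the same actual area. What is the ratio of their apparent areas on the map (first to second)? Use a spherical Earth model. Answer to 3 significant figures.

4.24

With standard parallel φ₀ = 16.4°, the equirectangular projection gives x = Rλ cos φ₀, y = Rφ, so h = 1 and k = cos 16.4° / cos φ.
Areal scale at 76.5°: h·k = 1.000 × 4.109 = 4.109.
Areal scale at 8.6°: h·k = 1.000 × 0.9702 = 0.9702.
Ratio = 4.109/0.9702 ≈ 4.24.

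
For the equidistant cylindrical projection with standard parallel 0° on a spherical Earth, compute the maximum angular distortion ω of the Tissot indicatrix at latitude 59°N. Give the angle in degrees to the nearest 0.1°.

Plate carrée maps x = Rλ, y = Rφ. The meridian scale is h = 1 and the parallel scale is k = 1/cos φ = sec φ.
At 59°: h = 1.000, k = 1.942; principal scales a = 1.942, b = 1.000.
sin(ω/2) = (a − b)/(a + b) = 0.9416/2.942 = 0.3201, so ω = 2 arcsin(0.3201) ≈ 37.3°.

37.3°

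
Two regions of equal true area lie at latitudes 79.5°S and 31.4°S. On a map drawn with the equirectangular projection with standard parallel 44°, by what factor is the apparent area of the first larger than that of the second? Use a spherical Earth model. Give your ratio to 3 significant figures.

The equidistant cylindrical projection with φ₀ = 44° has h = 1 (meridians true) and k = cos φ₀ / cos φ along parallels.
Areal scale at 79.5°: h·k = 1.000 × 3.947 = 3.947.
Areal scale at 31.4°: h·k = 1.000 × 0.8428 = 0.8428.
Ratio = 3.947/0.8428 ≈ 4.68.

4.68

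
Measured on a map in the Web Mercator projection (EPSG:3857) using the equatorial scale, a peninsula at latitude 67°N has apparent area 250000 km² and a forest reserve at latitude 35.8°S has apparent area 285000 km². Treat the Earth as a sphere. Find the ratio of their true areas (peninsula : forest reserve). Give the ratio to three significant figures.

On Mercator the areal scale is sec²φ, so true area = apparent × cos²φ.
True area of peninsula: 250000 × cos²(67°) = 250000 × 0.1527 = 38170 km².
True area of forest reserve: 285000 × cos²(35.8°) = 285000 × 0.6578 = 187500 km².
Ratio = 38170 / 187500 ≈ 0.204.

0.204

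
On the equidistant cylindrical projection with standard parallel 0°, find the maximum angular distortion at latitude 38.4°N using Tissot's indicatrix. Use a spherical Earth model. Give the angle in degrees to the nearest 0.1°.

13.9°

In the plate carrée (x = Rλ, y = Rφ), meridians are true-scale (h = 1) and parallels are stretched by k = sec φ.
At 38.4°: h = 1.000, k = 1.276; principal scales a = 1.276, b = 1.000.
sin(ω/2) = (a − b)/(a + b) = 0.2760/2.276 = 0.1213, so ω = 2 arcsin(0.1213) ≈ 13.9°.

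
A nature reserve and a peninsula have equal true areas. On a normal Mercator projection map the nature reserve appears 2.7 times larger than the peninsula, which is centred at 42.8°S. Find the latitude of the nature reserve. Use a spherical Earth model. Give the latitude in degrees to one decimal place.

For equal true areas on Mercator, apparent areas scale as sec²φ, so the ratio is cos²φ₂ / cos²φ₁.
cos²φ₂ / cos²φ₁ = 2.7  ⇒  cos φ₁ = cos 42.8° / √2.7 = 0.7337/1.643 = 0.4465.
φ₁ = arccos(0.4465) ≈ 63.5°.

63.5°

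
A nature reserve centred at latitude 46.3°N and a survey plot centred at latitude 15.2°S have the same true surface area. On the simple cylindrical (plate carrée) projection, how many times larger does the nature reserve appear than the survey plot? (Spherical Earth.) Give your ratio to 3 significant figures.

Plate carrée maps x = Rλ, y = Rφ. The meridian scale is h = 1 and the parallel scale is k = 1/cos φ = sec φ.
Areal scale at 46.3°: h·k = 1.000 × 1.447 = 1.447.
Areal scale at 15.2°: h·k = 1.000 × 1.036 = 1.036.
Ratio = 1.447/1.036 ≈ 1.40.

1.40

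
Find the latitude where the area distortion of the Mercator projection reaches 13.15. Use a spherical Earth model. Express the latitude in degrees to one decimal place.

Mercator areal scale is sec²φ.
sec²φ = 13.15  ⇒  cos²φ = 0.07605  ⇒  cos φ = 0.2758.
φ = arccos(0.2758) ≈ 74.0°.

74.0°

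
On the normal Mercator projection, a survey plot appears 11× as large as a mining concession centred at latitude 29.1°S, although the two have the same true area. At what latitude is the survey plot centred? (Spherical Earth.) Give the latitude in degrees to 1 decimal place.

On Mercator, (apparent₁)/(apparent₂) = sec²φ₁ / sec²φ₂ when true areas are equal.
cos²φ₂ / cos²φ₁ = 11  ⇒  cos φ₁ = cos 29.1° / √11 = 0.8738/3.317 = 0.2635.
φ₁ = arccos(0.2635) ≈ 74.7°.

74.7°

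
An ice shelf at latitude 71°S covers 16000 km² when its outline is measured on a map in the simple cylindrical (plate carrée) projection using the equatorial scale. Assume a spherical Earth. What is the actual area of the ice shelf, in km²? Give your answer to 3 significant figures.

5210 km²

For the equirectangular projection with φ₀ = 0 (plate carrée), h = 1 along meridians and k = sec φ along parallels.
Areal scale = h·k = 1 × sec φ; at 71°, h = 1.000, k = 3.072, so h·k = 3.072.
True area = apparent / (areal scale) = 16000 / 3.072 ≈ 5210 km².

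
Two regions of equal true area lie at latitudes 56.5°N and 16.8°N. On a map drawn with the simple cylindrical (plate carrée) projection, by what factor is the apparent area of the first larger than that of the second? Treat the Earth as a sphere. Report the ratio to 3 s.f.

Plate carrée maps x = Rλ, y = Rφ. The meridian scale is h = 1 and the parallel scale is k = 1/cos φ = sec φ.
Areal scale at 56.5°: h·k = 1.000 × 1.812 = 1.812.
Areal scale at 16.8°: h·k = 1.000 × 1.045 = 1.045.
Ratio = 1.812/1.045 ≈ 1.73.

1.73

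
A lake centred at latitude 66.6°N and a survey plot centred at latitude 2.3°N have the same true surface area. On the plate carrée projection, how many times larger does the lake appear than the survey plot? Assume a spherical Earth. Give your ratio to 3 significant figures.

Plate carrée maps x = Rλ, y = Rφ. The meridian scale is h = 1 and the parallel scale is k = 1/cos φ = sec φ.
Areal scale at 66.6°: h·k = 1.000 × 2.518 = 2.518.
Areal scale at 2.3°: h·k = 1.000 × 1.001 = 1.001.
Ratio = 2.518/1.001 ≈ 2.52.

2.52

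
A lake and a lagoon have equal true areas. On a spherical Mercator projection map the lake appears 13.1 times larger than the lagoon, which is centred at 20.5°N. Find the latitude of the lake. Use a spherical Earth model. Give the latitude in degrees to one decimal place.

75.0°

On Mercator, (apparent₁)/(apparent₂) = sec²φ₁ / sec²φ₂ when true areas are equal.
cos²φ₂ / cos²φ₁ = 13.1  ⇒  cos φ₁ = cos 20.5° / √13.1 = 0.9367/3.619 = 0.2588.
φ₁ = arccos(0.2588) ≈ 75.0°.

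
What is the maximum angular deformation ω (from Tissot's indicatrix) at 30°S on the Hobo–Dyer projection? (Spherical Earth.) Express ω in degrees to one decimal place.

10.0°

Hobo–Dyer is a cylindrical equal-area projection with standard parallels at ±37.5°. A cylindrical equal-area projection with standard parallel φ₀ has meridian scale h = cos φ / cos φ₀ and parallel scale k = cos φ₀ / cos φ (so areas are preserved, h·k = 1).
At 30°: h = 1.092, k = 0.9161; principal scales a = 1.092, b = 0.9161.
sin(ω/2) = (a − b)/(a + b) = 0.1755/2.008 = 0.08742, so ω = 2 arcsin(0.08742) ≈ 10.0°.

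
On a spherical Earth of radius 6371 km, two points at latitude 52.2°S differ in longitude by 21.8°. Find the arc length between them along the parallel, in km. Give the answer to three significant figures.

Arc length along a parallel = R cos φ · Δλ (with Δλ in radians).
= 6371 × cos 52.2° × (21.8° × π/180) = 6371 × 0.6129 × 0.3805 ≈ 1490 km.

1490 km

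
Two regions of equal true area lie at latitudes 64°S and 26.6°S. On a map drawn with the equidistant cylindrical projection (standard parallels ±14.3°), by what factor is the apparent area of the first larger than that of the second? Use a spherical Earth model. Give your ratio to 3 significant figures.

The equidistant cylindrical projection with φ₀ = 14.3° has h = 1 (meridians true) and k = cos φ₀ / cos φ along parallels.
Areal scale at 64°: h·k = 1.000 × 2.210 = 2.210.
Areal scale at 26.6°: h·k = 1.000 × 1.084 = 1.084.
Ratio = 2.210/1.084 ≈ 2.04.

2.04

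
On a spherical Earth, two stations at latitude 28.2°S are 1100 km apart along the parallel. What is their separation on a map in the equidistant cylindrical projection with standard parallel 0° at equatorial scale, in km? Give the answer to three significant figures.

In the plate carrée (x = Rλ, y = Rφ), meridians are true-scale (h = 1) and parallels are stretched by k = sec φ.
Along the parallel, k = sec 28.2° = 1/0.8813 = 1.135.
Map distance = 1100 × 1.135 ≈ 1250 km.

1250 km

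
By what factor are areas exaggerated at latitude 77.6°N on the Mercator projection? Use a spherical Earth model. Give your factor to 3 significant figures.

The Mercator projection is conformal; its linear scale factor is the same in every direction and equals sec φ = 1/cos φ.
Areal scale = k² = sec²φ = 1/cos²(77.6°) = 1/0.2147² = 21.69.

21.7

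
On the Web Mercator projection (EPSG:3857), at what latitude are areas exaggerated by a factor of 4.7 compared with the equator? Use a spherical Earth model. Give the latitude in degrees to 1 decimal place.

62.5°

Mercator areal scale is sec²φ.
sec²φ = 4.7  ⇒  cos²φ = 0.2128  ⇒  cos φ = 0.4613.
φ = arccos(0.4613) ≈ 62.5°.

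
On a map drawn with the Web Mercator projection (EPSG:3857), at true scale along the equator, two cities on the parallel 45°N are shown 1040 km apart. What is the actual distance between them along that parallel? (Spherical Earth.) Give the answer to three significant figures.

For Mercator, h = k = sec φ (a conformal cylindrical projection has a single point scale, 1/cos φ).
Along the parallel at 45°, map distances are exaggerated by k = sec 45° = 1.414.
True distance = 1040 / 1.414 = 1040 × cos 45° ≈ 735 km.

735 km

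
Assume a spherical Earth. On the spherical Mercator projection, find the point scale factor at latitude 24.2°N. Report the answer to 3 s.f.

The Mercator projection is conformal; its linear scale factor is the same in every direction and equals sec φ = 1/cos φ.
k = 1/cos 24.2° = 1/0.9121 = 1.096.

1.10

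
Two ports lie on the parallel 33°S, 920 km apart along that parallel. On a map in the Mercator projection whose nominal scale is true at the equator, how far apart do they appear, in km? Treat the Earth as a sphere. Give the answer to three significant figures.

1100 km

For Mercator, h = k = sec φ (a conformal cylindrical projection has a single point scale, 1/cos φ).
Along the parallel, k = sec 33° = 1/0.8387 = 1.192.
Map distance = 920 × 1.192 ≈ 1100 km.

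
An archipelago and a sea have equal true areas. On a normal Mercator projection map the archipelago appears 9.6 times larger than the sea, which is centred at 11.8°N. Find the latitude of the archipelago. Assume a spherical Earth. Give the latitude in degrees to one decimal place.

71.6°

Mercator areal scale is sec²φ, so apparent-area ratio = sec²φ₁ / sec²φ₂ = cos²φ₂ / cos²φ₁.
cos²φ₂ / cos²φ₁ = 9.6  ⇒  cos φ₁ = cos 11.8° / √9.6 = 0.9789/3.098 = 0.3159.
φ₁ = arccos(0.3159) ≈ 71.6°.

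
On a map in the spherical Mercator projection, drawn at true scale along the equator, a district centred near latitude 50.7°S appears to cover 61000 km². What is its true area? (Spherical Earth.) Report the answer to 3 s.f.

For Mercator, h = k = sec φ (a conformal cylindrical projection has a single point scale, 1/cos φ).
Areal scale = k² = sec²φ = 1/cos²(50.7°) = 1/0.6334² = 2.493.
True area = apparent / (areal scale) = 61000 / 2.493 ≈ 24500 km².

24500 km²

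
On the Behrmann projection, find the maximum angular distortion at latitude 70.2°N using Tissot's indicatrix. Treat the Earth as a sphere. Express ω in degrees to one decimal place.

94.6°

Behrmann is a cylindrical equal-area projection with standard parallels at ±30°. Cylindrical equal-area (φ₀ = 30°): h = cos φ / cos 30° along meridians, k = cos 30° / cos φ along parallels; h·k = 1.
At 70.2°: h = 0.3911, k = 2.557; principal scales a = 2.557, b = 0.3911.
sin(ω/2) = (a − b)/(a + b) = 2.165/2.948 = 0.7346, so ω = 2 arcsin(0.7346) ≈ 94.6°.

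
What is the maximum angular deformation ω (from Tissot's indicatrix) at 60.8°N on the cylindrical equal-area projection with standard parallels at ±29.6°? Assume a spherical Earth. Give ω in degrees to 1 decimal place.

Cylindrical equal-area (φ₀ = 29.6°): h = cos φ / cos 29.6° along meridians, k = cos 29.6° / cos φ along parallels; h·k = 1.
At 60.8°: h = 0.5611, k = 1.782; principal scales a = 1.782, b = 0.5611.
sin(ω/2) = (a − b)/(a + b) = 1.221/2.343 = 0.5211, so ω = 2 arcsin(0.5211) ≈ 62.8°.

62.8°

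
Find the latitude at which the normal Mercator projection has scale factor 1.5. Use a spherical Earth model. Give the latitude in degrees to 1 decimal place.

48.2°

Mercator scale is k = sec φ = 1/cos φ.
1/cos φ = 1.5  ⇒  cos φ = 0.6667  ⇒  φ = arccos(0.6667) ≈ 48.2°.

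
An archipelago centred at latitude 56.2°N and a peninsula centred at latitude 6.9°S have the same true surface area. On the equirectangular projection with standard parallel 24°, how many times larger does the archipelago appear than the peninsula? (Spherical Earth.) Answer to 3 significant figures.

In the equirectangular projection with standard parallel φ₀ = 24° (x = Rλ cos φ₀, y = Rφ), meridians are true-scale (h = 1) and the parallel scale is k = cos φ₀ / cos φ.
Areal scale at 56.2°: h·k = 1.000 × 1.642 = 1.642.
Areal scale at 6.9°: h·k = 1.000 × 0.9202 = 0.9202.
Ratio = 1.642/0.9202 ≈ 1.78.

1.78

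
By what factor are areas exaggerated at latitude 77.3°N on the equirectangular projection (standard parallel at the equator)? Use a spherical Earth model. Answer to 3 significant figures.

In the plate carrée (x = Rλ, y = Rφ), meridians are true-scale (h = 1) and parallels are stretched by k = sec φ.
Areal scale = h·k = 1 × sec φ; at 77.3°, h = 1.000, k = 4.549, so h·k = 4.549.

4.55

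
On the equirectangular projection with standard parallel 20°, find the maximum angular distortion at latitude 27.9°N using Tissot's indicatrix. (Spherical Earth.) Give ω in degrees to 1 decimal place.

3.5°

In the equirectangular projection with standard parallel φ₀ = 20° (x = Rλ cos φ₀, y = Rφ), meridians are true-scale (h = 1) and the parallel scale is k = cos φ₀ / cos φ.
At 27.9°: h = 1.000, k = 1.063; principal scales a = 1.063, b = 1.000.
sin(ω/2) = (a − b)/(a + b) = 0.06328/2.063 = 0.03067, so ω = 2 arcsin(0.03067) ≈ 3.5°.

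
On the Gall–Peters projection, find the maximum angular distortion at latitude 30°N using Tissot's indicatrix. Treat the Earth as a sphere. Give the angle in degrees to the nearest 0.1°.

The Gall–Peters projection is cylindrical equal-area with φ₀ = 45°. A cylindrical equal-area projection with standard parallel φ₀ has meridian scale h = cos φ / cos φ₀ and parallel scale k = cos φ₀ / cos φ (so areas are preserved, h·k = 1).
At 30°: h = 1.225, k = 0.8165; principal scales a = 1.225, b = 0.8165.
sin(ω/2) = (a − b)/(a + b) = 0.4082/2.041 = 0.2000, so ω = 2 arcsin(0.2000) ≈ 23.1°.

23.1°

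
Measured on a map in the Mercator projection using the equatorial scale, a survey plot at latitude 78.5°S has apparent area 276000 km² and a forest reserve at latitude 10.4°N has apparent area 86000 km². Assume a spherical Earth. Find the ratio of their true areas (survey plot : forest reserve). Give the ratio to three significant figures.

Since Mercator area scale is 1/cos²φ, the true area equals the apparent area multiplied by cos²φ.
True area of survey plot: 276000 × cos²(78.5°) = 276000 × 0.03975 = 10970 km².
True area of forest reserve: 86000 × cos²(10.4°) = 86000 × 0.9674 = 83200 km².
Ratio = 10970 / 83200 ≈ 0.132.

0.132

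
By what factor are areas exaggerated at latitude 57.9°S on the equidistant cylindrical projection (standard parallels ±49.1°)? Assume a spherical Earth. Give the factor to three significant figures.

1.23

With standard parallel φ₀ = 49.1°, the equirectangular projection gives x = Rλ cos φ₀, y = Rφ, so h = 1 and k = cos 49.1° / cos φ.
Areal scale = h·k = 1 × cos φ₀ / cos φ; at 57.9°, h = 1.000, k = 1.232, so h·k = 1.232.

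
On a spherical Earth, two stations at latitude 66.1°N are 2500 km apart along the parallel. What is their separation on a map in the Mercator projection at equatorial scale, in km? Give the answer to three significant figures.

Mercator is conformal, so the point scale is isotropic: h = k = sec φ = 1/cos φ.
Along the parallel, k = sec 66.1° = 1/0.4051 = 2.468.
Map distance = 2500 × 2.468 ≈ 6170 km.

6170 km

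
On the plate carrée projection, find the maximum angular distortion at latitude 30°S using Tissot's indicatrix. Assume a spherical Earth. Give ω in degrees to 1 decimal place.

8.2°

Plate carrée maps x = Rλ, y = Rφ. The meridian scale is h = 1 and the parallel scale is k = 1/cos φ = sec φ.
At 30°: h = 1.000, k = 1.155; principal scales a = 1.155, b = 1.000.
sin(ω/2) = (a − b)/(a + b) = 0.1547/2.155 = 0.07180, so ω = 2 arcsin(0.07180) ≈ 8.2°.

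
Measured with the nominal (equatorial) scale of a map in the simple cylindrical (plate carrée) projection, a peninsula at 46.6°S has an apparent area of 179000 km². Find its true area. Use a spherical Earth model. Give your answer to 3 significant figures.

123000 km²

For the equirectangular projection with φ₀ = 0 (plate carrée), h = 1 along meridians and k = sec φ along parallels.
Areal scale = h·k = 1 × sec φ; at 46.6°, h = 1.000, k = 1.455, so h·k = 1.455.
True area = apparent / (areal scale) = 179000 / 1.455 ≈ 123000 km².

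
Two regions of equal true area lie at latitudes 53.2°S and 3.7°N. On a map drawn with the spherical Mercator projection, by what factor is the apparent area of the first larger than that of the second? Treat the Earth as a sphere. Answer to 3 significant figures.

2.78

Mercator is conformal with k = sec φ, so areal scale = k² = sec²φ.
At 53.2°: sec²(53.2°) = 1/0.5990² = 2.787.
At 3.7°: sec²(3.7°) = 1/0.9979² = 1.004.
Ratio = 2.787/1.004 = cos²(3.7°)/cos²(53.2°) ≈ 2.78.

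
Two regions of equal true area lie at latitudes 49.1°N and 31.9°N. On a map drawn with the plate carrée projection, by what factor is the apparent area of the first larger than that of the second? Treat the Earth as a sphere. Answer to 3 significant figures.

1.30

Plate carrée maps x = Rλ, y = Rφ. The meridian scale is h = 1 and the parallel scale is k = 1/cos φ = sec φ.
Areal scale at 49.1°: h·k = 1.000 × 1.527 = 1.527.
Areal scale at 31.9°: h·k = 1.000 × 1.178 = 1.178.
Ratio = 1.527/1.178 ≈ 1.30.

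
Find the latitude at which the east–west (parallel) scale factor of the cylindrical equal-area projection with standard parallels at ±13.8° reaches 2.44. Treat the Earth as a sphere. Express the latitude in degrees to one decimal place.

66.5°

Cylindrical equal-area (φ₀ = 13.8°): h = cos φ / cos 13.8° along meridians, k = cos 13.8° / cos φ along parallels; h·k = 1.
k = cos φ₀ / cos φ = 2.44  ⇒  cos φ = cos 13.8° / 2.44 = 0.3980.
φ = arccos(0.3980) ≈ 66.5°.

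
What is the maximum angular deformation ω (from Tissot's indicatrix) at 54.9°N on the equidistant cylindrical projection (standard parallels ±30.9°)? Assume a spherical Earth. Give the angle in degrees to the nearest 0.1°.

With standard parallel φ₀ = 30.9°, the equirectangular projection gives x = Rλ cos φ₀, y = Rφ, so h = 1 and k = cos 30.9° / cos φ.
At 54.9°: h = 1.000, k = 1.492; principal scales a = 1.492, b = 1.000.
sin(ω/2) = (a − b)/(a + b) = 0.4923/2.492 = 0.1975, so ω = 2 arcsin(0.1975) ≈ 22.8°.

22.8°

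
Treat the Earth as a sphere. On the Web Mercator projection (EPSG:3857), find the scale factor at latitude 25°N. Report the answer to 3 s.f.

For Mercator, h = k = sec φ (a conformal cylindrical projection has a single point scale, 1/cos φ).
k = 1/cos 25° = 1/0.9063 = 1.103.

1.10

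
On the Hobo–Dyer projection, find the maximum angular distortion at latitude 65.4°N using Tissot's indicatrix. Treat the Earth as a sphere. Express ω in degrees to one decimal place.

69.3°

The Hobo–Dyer projection is cylindrical equal-area with φ₀ = 37.5°. A cylindrical equal-area projection with standard parallel φ₀ has meridian scale h = cos φ / cos φ₀ and parallel scale k = cos φ₀ / cos φ (so areas are preserved, h·k = 1).
At 65.4°: h = 0.5247, k = 1.906; principal scales a = 1.906, b = 0.5247.
sin(ω/2) = (a − b)/(a + b) = 1.381/2.431 = 0.5682, so ω = 2 arcsin(0.5682) ≈ 69.3°.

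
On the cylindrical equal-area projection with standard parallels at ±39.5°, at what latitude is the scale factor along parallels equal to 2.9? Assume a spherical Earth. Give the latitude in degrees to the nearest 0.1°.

Cylindrical equal-area (φ₀ = 39.5°): h = cos φ / cos 39.5° along meridians, k = cos 39.5° / cos φ along parallels; h·k = 1.
k = cos φ₀ / cos φ = 2.9  ⇒  cos φ = cos 39.5° / 2.9 = 0.2661.
φ = arccos(0.2661) ≈ 74.6°.

74.6°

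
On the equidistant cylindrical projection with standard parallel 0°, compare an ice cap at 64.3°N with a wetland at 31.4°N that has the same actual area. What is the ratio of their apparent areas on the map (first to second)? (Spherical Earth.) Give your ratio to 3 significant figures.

1.97

In the plate carrée (x = Rλ, y = Rφ), meridians are true-scale (h = 1) and parallels are stretched by k = sec φ.
Areal scale at 64.3°: h·k = 1.000 × 2.306 = 2.306.
Areal scale at 31.4°: h·k = 1.000 × 1.172 = 1.172.
Ratio = 2.306/1.172 ≈ 1.97.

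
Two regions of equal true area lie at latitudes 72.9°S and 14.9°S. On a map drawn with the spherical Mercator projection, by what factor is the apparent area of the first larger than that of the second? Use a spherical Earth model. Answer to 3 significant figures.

Mercator is conformal with k = sec φ, so areal scale = k² = sec²φ.
At 72.9°: sec²(72.9°) = 1/0.2940² = 11.57.
At 14.9°: sec²(14.9°) = 1/0.9664² = 1.071.
Ratio = 11.57/1.071 = cos²(14.9°)/cos²(72.9°) ≈ 10.8.

10.8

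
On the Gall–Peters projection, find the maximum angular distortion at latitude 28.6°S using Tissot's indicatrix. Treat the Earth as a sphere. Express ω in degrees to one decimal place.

24.6°

Gall–Peters is a cylindrical equal-area projection with standard parallels at ±45°. Cylindrical equal-area (φ₀ = 45°): h = cos φ / cos 45° along meridians, k = cos 45° / cos φ along parallels; h·k = 1.
At 28.6°: h = 1.242, k = 0.8054; principal scales a = 1.242, b = 0.8054.
sin(ω/2) = (a − b)/(a + b) = 0.4363/2.047 = 0.2131, so ω = 2 arcsin(0.2131) ≈ 24.6°.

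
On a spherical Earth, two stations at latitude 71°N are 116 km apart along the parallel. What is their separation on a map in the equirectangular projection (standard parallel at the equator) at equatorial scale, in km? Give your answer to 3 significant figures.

356 km

In the plate carrée (x = Rλ, y = Rφ), meridians are true-scale (h = 1) and parallels are stretched by k = sec φ.
Along the parallel, k = sec 71° = 1/0.3256 = 3.072.
Map distance = 116 × 3.072 ≈ 356 km.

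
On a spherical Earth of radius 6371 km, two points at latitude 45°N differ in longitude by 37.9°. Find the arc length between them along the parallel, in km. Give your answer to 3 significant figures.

Arc length along a parallel = R cos φ · Δλ (with Δλ in radians).
= 6371 × cos 45° × (37.9° × π/180) = 6371 × 0.7071 × 0.6615 ≈ 2980 km.

2980 km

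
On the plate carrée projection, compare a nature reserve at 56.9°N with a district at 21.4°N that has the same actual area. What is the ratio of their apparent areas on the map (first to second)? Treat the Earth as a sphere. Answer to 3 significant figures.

For the equirectangular projection with φ₀ = 0 (plate carrée), h = 1 along meridians and k = sec φ along parallels.
Areal scale at 56.9°: h·k = 1.000 × 1.831 = 1.831.
Areal scale at 21.4°: h·k = 1.000 × 1.074 = 1.074.
Ratio = 1.831/1.074 ≈ 1.70.

1.70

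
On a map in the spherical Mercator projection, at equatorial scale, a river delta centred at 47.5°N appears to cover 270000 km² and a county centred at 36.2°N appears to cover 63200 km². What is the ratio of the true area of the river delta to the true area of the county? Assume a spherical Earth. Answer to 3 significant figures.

2.99

On Mercator the areal scale is sec²φ, so true area = apparent × cos²φ.
True area of river delta: 270000 × cos²(47.5°) = 270000 × 0.4564 = 123200 km².
True area of county: 63200 × cos²(36.2°) = 63200 × 0.6512 = 41150 km².
Ratio = 123200 / 41150 ≈ 2.99.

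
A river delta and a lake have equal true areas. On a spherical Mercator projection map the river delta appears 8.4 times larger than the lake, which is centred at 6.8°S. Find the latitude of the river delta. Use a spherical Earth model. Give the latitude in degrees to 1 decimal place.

70.0°

For equal true areas on Mercator, apparent areas scale as sec²φ, so the ratio is cos²φ₂ / cos²φ₁.
cos²φ₂ / cos²φ₁ = 8.4  ⇒  cos φ₁ = cos 6.8° / √8.4 = 0.9930/2.898 = 0.3426.
φ₁ = arccos(0.3426) ≈ 70.0°.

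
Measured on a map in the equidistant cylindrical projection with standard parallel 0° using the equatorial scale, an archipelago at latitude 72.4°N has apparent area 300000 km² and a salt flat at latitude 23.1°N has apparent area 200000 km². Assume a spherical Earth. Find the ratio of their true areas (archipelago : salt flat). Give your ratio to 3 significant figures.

On the plate carrée, areal scale = h·k = 1 × sec φ, so true area = apparent × cos φ.
True area of archipelago: 300000 × cos(72.4°) = 300000 × 0.3024 = 90710 km².
True area of salt flat: 200000 × cos(23.1°) = 200000 × 0.9198 = 184000 km².
Ratio = 90710 / 184000 ≈ 0.493.

0.493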